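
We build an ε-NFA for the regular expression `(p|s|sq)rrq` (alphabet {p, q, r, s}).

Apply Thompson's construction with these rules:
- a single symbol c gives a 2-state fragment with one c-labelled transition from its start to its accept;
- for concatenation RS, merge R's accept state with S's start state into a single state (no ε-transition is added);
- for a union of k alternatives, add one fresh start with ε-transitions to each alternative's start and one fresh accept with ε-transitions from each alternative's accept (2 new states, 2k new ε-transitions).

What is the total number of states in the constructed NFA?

Per subexpression:
Each of the 7 symbol leaves contributes a 2-state fragment.
  sq = 3 states
  p|s|sq = 9 states
  (p|s|sq)rrq = 12 states

12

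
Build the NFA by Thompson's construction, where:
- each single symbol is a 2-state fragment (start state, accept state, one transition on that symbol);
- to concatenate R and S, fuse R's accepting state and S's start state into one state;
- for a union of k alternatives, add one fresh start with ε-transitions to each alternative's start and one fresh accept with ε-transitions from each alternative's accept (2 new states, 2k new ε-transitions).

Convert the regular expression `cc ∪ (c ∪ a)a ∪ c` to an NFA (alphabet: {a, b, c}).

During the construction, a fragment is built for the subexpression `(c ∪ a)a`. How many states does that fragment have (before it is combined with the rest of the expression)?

Fragment for `(c ∪ a)a`:
Each of the 3 symbol leaves contributes a 2-state fragment.
  c ∪ a — 6 states
  (c ∪ a)a — 7 states

7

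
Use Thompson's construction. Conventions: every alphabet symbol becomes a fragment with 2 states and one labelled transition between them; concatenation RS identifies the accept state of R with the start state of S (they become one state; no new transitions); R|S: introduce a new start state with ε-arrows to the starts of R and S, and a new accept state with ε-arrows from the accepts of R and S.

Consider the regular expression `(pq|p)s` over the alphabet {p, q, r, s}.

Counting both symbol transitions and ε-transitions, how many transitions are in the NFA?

Recursing over subexpressions:
Each of the 4 symbol leaves contributes 1 transition (1 symbol, 0 ε).
  pq = 2 transitions (2 symbol, 0 ε)
  pq|p = 7 transitions (3 symbol, 4 ε)
  (pq|p)s = 8 transitions (4 symbol, 4 ε)

8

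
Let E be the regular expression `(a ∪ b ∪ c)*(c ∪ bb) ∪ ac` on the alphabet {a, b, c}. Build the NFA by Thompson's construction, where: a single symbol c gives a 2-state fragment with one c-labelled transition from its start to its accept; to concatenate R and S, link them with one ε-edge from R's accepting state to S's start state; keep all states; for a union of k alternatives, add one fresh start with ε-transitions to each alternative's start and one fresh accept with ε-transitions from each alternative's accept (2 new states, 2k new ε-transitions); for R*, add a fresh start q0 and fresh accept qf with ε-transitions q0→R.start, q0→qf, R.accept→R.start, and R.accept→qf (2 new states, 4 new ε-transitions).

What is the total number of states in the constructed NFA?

24

Per subexpression:
Each of the 8 symbol leaves contributes a 2-state fragment.
  a ∪ b ∪ c → 8 states
  (a ∪ b ∪ c)* → 10 states
  bb → 4 states
  c ∪ bb → 8 states
  (a ∪ b ∪ c)*(c ∪ bb) → 18 states
  ac → 4 states
  (a ∪ b ∪ c)*(c ∪ bb) ∪ ac → 24 states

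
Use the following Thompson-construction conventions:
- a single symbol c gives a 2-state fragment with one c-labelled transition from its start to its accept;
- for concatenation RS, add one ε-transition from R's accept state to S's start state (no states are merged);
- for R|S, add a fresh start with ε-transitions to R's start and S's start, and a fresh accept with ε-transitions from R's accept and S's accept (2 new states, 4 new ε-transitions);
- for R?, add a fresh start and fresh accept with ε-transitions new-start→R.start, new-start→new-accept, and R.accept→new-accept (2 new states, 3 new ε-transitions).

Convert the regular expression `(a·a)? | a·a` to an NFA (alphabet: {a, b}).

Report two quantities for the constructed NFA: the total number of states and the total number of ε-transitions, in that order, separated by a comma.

12, 9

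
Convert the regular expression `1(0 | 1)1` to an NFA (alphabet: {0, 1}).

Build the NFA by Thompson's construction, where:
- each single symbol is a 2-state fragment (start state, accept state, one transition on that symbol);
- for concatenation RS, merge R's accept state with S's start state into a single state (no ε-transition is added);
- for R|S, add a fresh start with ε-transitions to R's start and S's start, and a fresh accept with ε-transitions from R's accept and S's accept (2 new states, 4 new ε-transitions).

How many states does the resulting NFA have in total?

8

Bottom-up over the parse tree:
Each of the 4 symbol leaves contributes a 2-state fragment.
  0 | 1 — 6 states
  1(0 | 1)1 — 8 states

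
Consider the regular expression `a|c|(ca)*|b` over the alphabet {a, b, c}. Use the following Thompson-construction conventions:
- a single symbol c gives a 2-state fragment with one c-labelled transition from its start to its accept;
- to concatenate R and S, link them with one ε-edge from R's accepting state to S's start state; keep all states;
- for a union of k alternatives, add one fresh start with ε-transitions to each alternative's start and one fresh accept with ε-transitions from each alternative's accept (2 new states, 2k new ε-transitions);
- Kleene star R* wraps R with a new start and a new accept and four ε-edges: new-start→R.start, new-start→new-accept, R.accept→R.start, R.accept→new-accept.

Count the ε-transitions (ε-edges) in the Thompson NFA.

By structural recursion:
Each of the 5 symbol leaves contributes 0 ε-transitions.
  ca : 1 ε-transition
  (ca)* : 5 ε-transitions
  a|c|(ca)*|b : 13 ε-transitions

13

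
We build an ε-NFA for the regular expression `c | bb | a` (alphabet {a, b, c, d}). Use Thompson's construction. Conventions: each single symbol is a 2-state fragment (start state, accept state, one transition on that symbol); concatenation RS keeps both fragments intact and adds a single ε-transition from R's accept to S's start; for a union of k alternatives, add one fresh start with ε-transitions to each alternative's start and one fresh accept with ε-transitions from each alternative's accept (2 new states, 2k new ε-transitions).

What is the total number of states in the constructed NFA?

10

Building bottom-up:
Each of the 4 symbol leaves contributes a 2-state fragment.
  bb — 4 states
  c | bb | a — 10 states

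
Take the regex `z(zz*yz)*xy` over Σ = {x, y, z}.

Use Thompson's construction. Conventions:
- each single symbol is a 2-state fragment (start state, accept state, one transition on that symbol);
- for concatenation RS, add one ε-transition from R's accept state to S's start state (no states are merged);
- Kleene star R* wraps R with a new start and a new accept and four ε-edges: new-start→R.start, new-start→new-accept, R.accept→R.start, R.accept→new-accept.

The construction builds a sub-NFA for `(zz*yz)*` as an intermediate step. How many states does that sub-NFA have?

12

Fragment for `(zz*yz)*`:
Each of the 4 symbol leaves contributes a 2-state fragment.
  z* : 4 states
  zz*yz : 10 states
  (zz*yz)* : 12 states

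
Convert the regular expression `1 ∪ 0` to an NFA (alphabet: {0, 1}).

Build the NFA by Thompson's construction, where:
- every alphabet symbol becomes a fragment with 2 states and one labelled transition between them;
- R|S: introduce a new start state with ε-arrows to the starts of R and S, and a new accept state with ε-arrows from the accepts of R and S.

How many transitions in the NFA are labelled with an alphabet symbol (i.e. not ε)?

Bottom-up over the parse tree:
Each of the 2 symbol leaves contributes exactly 1 symbol transition.
  1 ∪ 0 : 2 symbol transitions

2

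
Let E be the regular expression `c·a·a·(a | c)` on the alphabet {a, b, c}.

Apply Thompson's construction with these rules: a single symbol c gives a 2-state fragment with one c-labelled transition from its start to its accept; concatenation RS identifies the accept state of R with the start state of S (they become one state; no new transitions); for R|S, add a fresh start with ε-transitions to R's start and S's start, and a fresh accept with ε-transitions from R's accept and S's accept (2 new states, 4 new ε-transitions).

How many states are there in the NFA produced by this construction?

Building bottom-up:
Each of the 5 symbol leaves contributes a 2-state fragment.
  a | c = 6 states
  c·a·a·(a | c) = 9 states

9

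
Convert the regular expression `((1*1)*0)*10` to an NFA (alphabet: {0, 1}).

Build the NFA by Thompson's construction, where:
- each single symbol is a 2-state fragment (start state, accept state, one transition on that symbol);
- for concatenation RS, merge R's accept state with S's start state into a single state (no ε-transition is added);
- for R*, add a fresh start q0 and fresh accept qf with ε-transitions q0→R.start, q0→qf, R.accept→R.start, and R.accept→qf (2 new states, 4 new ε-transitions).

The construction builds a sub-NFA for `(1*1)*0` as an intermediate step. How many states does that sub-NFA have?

8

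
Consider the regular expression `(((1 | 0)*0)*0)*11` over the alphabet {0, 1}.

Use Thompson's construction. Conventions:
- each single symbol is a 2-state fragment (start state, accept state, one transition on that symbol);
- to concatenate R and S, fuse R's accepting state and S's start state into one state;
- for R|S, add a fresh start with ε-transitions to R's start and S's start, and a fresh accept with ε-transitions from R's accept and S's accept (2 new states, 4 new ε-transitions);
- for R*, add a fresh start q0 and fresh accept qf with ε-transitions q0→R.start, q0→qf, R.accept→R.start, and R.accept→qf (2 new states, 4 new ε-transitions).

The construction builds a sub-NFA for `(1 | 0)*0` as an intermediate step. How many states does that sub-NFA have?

9

Fragment for `(1 | 0)*0`:
Each of the 3 symbol leaves contributes a 2-state fragment.
  1 | 0 = 6 states
  (1 | 0)* = 8 states
  (1 | 0)*0 = 9 states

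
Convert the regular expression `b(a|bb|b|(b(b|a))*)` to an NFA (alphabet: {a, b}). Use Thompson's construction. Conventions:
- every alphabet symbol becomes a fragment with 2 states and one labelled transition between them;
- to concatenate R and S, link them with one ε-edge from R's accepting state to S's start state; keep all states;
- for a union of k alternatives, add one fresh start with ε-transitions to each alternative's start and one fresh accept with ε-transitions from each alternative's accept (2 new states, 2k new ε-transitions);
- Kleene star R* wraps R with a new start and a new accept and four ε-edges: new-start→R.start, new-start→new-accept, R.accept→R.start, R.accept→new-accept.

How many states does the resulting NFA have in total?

Recursing over subexpressions:
Each of the 8 symbol leaves contributes a 2-state fragment.
  bb → 4 states
  b|a → 6 states
  b(b|a) → 8 states
  (b(b|a))* → 10 states
  a|bb|b|(b(b|a))* → 20 states
  b(a|bb|b|(b(b|a))*) → 22 states

22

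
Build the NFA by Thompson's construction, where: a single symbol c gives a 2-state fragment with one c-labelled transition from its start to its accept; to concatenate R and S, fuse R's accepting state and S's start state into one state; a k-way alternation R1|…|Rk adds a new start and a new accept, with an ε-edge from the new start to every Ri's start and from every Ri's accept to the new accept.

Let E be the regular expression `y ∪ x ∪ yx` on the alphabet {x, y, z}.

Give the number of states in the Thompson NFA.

Building bottom-up:
Each of the 4 symbol leaves contributes a 2-state fragment.
  yx = 3 states
  y ∪ x ∪ yx = 9 states

9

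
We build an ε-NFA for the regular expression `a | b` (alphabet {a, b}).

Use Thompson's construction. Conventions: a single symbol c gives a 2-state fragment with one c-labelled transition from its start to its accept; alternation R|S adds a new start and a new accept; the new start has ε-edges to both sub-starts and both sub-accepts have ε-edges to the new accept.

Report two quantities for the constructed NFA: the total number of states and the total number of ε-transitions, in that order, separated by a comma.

6, 4

Recursing over subexpressions:
Each of the 2 symbol leaves contributes 2 states and 0 ε-transitions.
  a | b — 6 states, 4 ε-transitions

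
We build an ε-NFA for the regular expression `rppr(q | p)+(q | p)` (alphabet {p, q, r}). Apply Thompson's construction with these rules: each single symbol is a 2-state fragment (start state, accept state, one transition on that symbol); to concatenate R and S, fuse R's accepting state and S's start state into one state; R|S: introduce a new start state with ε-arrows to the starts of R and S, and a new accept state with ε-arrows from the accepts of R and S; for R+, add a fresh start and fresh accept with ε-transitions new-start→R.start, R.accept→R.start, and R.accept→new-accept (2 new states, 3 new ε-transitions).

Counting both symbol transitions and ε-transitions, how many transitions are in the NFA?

19

Recursing over subexpressions:
Each of the 8 symbol leaves contributes 1 transition (1 symbol, 0 ε).
  q | p — 6 transitions (2 symbol, 4 ε)
  (q | p)+ — 9 transitions (2 symbol, 7 ε)
  q | p — 6 transitions (2 symbol, 4 ε)
  rppr(q | p)+(q | p) — 19 transitions (8 symbol, 11 ε)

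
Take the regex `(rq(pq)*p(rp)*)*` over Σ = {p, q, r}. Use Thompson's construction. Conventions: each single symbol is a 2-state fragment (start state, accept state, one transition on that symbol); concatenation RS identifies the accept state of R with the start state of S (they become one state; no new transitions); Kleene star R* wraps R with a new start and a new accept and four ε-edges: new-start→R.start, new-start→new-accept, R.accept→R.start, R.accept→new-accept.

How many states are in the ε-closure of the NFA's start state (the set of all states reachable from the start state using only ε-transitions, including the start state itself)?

Compute the ε-closure size of each fragment's start state recursively; a symbol fragment's start has no outgoing ε-edge, so its closure is just itself (size 1).
  pq : |closure| equals the left operand's closure size = 1 (its accept is not ε-reachable, so the closure stops there)
  (pq)* : new start has ε-edges to the inner start and to the new accept, so |closure| = 2 + 1 = 3
  rp : same as the first factor's closure: |closure| = 1
  (rp)* : the star's fresh start ε-reaches both the body's start and the fresh accept: |closure| = 2 + 1 = 3
  rq(pq)*p(rp)* : |closure| equals the left operand's closure size = 1 (its accept is not ε-reachable, so the closure stops there)
  (rq(pq)*p(rp)*)* : the star's fresh start ε-reaches both the body's start and the fresh accept: |closure| = 2 + 1 = 3

3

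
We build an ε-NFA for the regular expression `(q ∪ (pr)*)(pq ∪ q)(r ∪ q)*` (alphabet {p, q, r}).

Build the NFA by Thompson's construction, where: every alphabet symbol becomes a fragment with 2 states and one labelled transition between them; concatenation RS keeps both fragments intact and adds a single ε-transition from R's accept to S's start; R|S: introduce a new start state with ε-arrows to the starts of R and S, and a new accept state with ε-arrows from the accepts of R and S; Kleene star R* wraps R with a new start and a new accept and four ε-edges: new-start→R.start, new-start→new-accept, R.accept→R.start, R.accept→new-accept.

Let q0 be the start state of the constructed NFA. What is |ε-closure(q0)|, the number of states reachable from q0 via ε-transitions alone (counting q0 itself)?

9

Work bottom-up. For each fragment F, track |ε-closure(F.start)| and whether F's accept lies in that closure (i.e. whether F accepts ε). A single-symbol fragment has closure size 1 and does not accept ε.
  pr → |ε-closure| equals the left operand's closure size = 1 (its accept is not ε-reachable, so the closure stops there)
  (pr)* → the star's fresh start ε-reaches both the body's start and the fresh accept: |ε-closure| = 2 + 1 = 3
  q ∪ (pr)* → new start ε-reaches every alternative's start; at least one alternative accepts ε, so the union's new accept is reached too: |ε-closure| = 1 + 1 + 3 + 1 = 6
  pq → |ε-closure| equals the left operand's closure size = 1 (its accept is not ε-reachable, so the closure stops there)
  pq ∪ q → new start ε-reaches every alternative's start; none of them accept ε, so the new accept is not reached: |ε-closure| = 1 + 1 + 1 = 3
  r ∪ q → |ε-closure| = 1 + 1 + 1 = 3 (the new accept is not ε-reachable since no branch accepts ε)
  (r ∪ q)* → new start has ε-edges to the inner start and to the new accept, so |ε-closure| = 2 + 3 = 5
  (q ∪ (pr)*)(pq ∪ q)(r ∪ q)* → |ε-closure| = 6 + 3 = 9 (closure spills across the concat boundary because the left factor accepts ε)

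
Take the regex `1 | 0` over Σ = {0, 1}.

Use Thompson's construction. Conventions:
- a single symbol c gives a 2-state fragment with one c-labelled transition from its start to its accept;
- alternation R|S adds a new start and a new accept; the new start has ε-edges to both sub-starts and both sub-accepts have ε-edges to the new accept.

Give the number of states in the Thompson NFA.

Recursing over subexpressions:
Each of the 2 symbol leaves contributes a 2-state fragment.
  1 | 0 : 6 states

6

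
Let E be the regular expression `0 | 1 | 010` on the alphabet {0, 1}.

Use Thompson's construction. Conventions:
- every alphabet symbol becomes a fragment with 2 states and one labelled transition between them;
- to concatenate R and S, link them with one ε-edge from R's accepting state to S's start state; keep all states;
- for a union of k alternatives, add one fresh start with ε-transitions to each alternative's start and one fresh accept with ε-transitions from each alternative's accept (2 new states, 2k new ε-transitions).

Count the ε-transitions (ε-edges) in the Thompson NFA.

By structural recursion:
Each of the 5 symbol leaves contributes 0 ε-transitions.
  010 : 2 ε-transitions
  0 | 1 | 010 : 8 ε-transitions

8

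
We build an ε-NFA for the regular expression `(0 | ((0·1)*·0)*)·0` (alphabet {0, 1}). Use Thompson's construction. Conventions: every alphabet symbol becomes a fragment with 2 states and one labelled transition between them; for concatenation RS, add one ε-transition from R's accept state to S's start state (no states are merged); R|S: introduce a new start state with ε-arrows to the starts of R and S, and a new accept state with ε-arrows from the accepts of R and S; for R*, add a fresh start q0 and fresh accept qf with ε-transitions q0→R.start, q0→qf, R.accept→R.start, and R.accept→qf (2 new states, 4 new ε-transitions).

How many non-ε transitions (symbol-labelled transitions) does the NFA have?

Bottom-up over the parse tree:
Each of the 5 symbol leaves contributes exactly 1 symbol transition.
  0·1 — 2 symbol transitions
  (0·1)* — 2 symbol transitions
  (0·1)*·0 — 3 symbol transitions
  ((0·1)*·0)* — 3 symbol transitions
  0 | ((0·1)*·0)* — 4 symbol transitions
  (0 | ((0·1)*·0)*)·0 — 5 symbol transitions

5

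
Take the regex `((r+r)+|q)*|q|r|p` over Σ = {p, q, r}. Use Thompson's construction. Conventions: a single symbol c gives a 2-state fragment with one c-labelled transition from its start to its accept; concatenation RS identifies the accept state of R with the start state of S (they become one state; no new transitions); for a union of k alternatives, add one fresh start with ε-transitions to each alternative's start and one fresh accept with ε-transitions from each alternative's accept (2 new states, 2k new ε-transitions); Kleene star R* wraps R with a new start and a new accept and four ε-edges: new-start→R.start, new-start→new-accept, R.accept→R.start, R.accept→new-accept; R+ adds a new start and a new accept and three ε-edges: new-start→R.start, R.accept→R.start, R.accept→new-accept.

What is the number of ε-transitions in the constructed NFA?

22

Per subexpression:
Each of the 6 symbol leaves contributes 0 ε-transitions.
  r+ — 3 ε-transitions
  r+r — 3 ε-transitions
  (r+r)+ — 6 ε-transitions
  (r+r)+|q — 10 ε-transitions
  ((r+r)+|q)* — 14 ε-transitions
  ((r+r)+|q)*|q|r|p — 22 ε-transitions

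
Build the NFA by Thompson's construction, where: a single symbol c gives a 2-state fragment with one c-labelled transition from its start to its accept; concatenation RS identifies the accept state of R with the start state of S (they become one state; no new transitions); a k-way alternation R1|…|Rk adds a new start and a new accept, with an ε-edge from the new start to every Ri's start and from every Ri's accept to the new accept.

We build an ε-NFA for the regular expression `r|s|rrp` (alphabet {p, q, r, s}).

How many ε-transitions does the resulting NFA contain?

6

Building bottom-up:
Each of the 5 symbol leaves contributes 0 ε-transitions.
  rrp — 0 ε-transitions
  r|s|rrp — 6 ε-transitions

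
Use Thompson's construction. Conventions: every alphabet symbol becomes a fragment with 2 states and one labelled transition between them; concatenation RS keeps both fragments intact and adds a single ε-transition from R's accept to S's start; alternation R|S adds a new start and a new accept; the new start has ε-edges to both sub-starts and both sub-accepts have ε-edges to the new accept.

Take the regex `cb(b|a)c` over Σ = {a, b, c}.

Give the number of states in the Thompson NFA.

12

By structural recursion:
Each of the 5 symbol leaves contributes a 2-state fragment.
  b|a → 6 states
  cb(b|a)c → 12 states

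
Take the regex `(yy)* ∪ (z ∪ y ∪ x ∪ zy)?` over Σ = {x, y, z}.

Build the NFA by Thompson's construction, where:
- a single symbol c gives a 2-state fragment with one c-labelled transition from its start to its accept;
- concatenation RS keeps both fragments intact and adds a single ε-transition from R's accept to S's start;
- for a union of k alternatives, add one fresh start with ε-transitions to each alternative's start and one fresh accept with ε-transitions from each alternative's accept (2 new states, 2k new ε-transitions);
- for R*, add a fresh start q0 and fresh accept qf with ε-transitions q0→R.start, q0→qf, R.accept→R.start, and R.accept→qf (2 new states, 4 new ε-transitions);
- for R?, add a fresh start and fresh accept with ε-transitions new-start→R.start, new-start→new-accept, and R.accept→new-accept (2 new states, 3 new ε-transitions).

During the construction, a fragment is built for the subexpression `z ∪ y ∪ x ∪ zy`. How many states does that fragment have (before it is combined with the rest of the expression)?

Fragment for `z ∪ y ∪ x ∪ zy`:
Each of the 5 symbol leaves contributes a 2-state fragment.
  zy : 4 states
  z ∪ y ∪ x ∪ zy : 12 states

12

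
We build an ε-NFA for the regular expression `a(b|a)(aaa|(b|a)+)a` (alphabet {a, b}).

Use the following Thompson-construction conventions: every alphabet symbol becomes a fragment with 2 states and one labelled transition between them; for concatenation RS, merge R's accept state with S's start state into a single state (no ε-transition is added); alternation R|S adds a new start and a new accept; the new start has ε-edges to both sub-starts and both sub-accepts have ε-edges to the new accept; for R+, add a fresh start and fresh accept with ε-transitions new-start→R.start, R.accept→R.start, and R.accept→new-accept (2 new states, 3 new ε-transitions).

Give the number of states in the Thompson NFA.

Per subexpression:
Each of the 9 symbol leaves contributes a 2-state fragment.
  b|a = 6 states
  aaa = 4 states
  b|a = 6 states
  (b|a)+ = 8 states
  aaa|(b|a)+ = 14 states
  a(b|a)(aaa|(b|a)+)a = 21 states

21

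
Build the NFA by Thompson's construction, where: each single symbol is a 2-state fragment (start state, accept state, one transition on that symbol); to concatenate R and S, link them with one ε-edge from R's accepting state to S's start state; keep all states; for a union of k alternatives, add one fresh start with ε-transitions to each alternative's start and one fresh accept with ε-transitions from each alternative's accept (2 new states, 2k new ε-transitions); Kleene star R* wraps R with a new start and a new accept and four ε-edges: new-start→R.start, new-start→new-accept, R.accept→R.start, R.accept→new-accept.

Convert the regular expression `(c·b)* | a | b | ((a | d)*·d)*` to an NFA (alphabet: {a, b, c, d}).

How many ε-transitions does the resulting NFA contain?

26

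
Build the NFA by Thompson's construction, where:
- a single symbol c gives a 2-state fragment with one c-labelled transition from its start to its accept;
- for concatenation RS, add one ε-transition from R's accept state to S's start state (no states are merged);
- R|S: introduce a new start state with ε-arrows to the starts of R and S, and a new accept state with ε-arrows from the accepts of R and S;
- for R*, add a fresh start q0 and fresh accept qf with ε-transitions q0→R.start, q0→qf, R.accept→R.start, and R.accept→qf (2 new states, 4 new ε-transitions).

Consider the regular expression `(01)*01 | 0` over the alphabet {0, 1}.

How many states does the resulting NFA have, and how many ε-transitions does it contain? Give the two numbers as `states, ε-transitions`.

14, 11

Recursing over subexpressions:
Each of the 5 symbol leaves contributes 2 states and 0 ε-transitions.
  01 : 4 states, 1 ε-transition
  (01)* : 6 states, 5 ε-transitions
  (01)*01 : 10 states, 7 ε-transitions
  (01)*01 | 0 : 14 states, 11 ε-transitions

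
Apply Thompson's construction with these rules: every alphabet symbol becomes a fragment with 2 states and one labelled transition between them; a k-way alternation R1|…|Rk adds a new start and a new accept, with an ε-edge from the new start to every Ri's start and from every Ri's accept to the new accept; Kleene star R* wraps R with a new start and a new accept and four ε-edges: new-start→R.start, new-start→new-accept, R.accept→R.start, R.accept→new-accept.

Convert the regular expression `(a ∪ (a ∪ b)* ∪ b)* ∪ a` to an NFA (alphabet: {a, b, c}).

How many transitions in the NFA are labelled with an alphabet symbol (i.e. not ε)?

5

By structural recursion:
Each of the 5 symbol leaves contributes exactly 1 symbol transition.
  a ∪ b = 2 symbol transitions
  (a ∪ b)* = 2 symbol transitions
  a ∪ (a ∪ b)* ∪ b = 4 symbol transitions
  (a ∪ (a ∪ b)* ∪ b)* = 4 symbol transitions
  (a ∪ (a ∪ b)* ∪ b)* ∪ a = 5 symbol transitions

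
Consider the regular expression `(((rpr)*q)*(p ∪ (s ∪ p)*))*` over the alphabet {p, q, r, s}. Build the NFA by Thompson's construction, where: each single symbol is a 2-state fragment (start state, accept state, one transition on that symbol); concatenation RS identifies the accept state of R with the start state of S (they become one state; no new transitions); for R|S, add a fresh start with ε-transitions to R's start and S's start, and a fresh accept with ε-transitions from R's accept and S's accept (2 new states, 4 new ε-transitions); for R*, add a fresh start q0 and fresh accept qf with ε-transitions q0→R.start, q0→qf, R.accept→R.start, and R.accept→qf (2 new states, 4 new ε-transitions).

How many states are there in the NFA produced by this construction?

Recursing over subexpressions:
Each of the 7 symbol leaves contributes a 2-state fragment.
  rpr → 4 states
  (rpr)* → 6 states
  (rpr)*q → 7 states
  ((rpr)*q)* → 9 states
  s ∪ p → 6 states
  (s ∪ p)* → 8 states
  p ∪ (s ∪ p)* → 12 states
  ((rpr)*q)*(p ∪ (s ∪ p)*) → 20 states
  (((rpr)*q)*(p ∪ (s ∪ p)*))* → 22 states

22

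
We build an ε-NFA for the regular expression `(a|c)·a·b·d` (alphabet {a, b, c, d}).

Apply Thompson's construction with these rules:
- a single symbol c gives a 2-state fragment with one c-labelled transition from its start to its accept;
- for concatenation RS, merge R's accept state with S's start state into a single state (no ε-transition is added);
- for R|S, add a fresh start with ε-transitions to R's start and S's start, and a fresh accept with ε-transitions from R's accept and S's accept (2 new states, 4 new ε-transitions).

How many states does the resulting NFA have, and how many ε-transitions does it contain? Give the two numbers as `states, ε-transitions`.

9, 4

Building bottom-up:
Each of the 5 symbol leaves contributes 2 states and 0 ε-transitions.
  a|c — 6 states, 4 ε-transitions
  (a|c)·a·b·d — 9 states, 4 ε-transitions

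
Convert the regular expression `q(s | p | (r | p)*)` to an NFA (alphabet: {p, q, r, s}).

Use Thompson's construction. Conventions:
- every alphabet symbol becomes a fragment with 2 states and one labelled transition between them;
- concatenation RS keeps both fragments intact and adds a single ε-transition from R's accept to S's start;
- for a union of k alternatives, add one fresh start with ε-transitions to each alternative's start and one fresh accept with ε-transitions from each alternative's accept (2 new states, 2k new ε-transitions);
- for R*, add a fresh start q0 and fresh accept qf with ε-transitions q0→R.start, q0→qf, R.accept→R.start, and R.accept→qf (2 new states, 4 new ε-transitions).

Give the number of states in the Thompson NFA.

Recursing over subexpressions:
Each of the 5 symbol leaves contributes a 2-state fragment.
  r | p → 6 states
  (r | p)* → 8 states
  s | p | (r | p)* → 14 states
  q(s | p | (r | p)*) → 16 states

16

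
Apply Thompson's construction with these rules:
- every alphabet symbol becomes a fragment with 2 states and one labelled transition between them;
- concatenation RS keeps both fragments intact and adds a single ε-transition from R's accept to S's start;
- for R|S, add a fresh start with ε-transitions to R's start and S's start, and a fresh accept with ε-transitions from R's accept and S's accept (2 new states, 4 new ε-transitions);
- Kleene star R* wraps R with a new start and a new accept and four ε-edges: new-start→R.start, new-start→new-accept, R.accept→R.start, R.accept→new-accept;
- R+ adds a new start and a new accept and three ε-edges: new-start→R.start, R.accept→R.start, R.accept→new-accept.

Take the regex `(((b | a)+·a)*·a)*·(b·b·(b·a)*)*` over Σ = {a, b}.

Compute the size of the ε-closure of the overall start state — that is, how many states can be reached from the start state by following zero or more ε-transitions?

Work bottom-up. For each fragment F, track |ε-closure(F.start)| and whether F's accept lies in that closure (i.e. whether F accepts ε). A single-symbol fragment has closure size 1 and does not accept ε.
  b | a → new start ε-reaches every alternative's start; none of them accept ε, so the new accept is not reached: |ε-closure| = 1 + 1 + 1 = 3
  (b | a)+ → new start ε-reaches only the body's start; the new accept needs a symbol first: |ε-closure| = 1 + 3 = 4
  (b | a)+·a → same as the first factor's closure: |ε-closure| = 4
  ((b | a)+·a)* → |ε-closure| = 1 (new start) + 4 (body) + 1 (new accept) = 6
  ((b | a)+·a)*·a → |ε-closure| = 6 + 1 = 7 (closure spills across the concat boundary because the left factor accepts ε)
  (((b | a)+·a)*·a)* → new start has ε-edges to the inner start and to the new accept, so |ε-closure| = 2 + 7 = 9
  b·a → same as the first factor's closure: |ε-closure| = 1
  (b·a)* → the star's fresh start ε-reaches both the body's start and the fresh accept: |ε-closure| = 2 + 1 = 3
  b·b·(b·a)* → same as the first factor's closure: |ε-closure| = 1
  (b·b·(b·a)*)* → the star's fresh start ε-reaches both the body's start and the fresh accept: |ε-closure| = 2 + 1 = 3
  (((b | a)+·a)*·a)*·(b·b·(b·a)*)* → |ε-closure| = 9 + 3 = 12 (closure spills across the concat boundary because the left factor accepts ε)

12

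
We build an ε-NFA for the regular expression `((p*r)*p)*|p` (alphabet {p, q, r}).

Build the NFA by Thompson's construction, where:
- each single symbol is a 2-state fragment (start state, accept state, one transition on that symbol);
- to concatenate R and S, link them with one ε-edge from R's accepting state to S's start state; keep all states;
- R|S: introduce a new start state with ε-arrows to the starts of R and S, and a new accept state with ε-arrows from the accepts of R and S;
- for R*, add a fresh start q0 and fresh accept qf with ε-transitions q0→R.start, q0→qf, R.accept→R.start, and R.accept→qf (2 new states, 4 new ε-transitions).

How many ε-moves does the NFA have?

18

Per subexpression:
Each of the 4 symbol leaves contributes 0 ε-transitions.
  p* : 4 ε-transitions
  p*r : 5 ε-transitions
  (p*r)* : 9 ε-transitions
  (p*r)*p : 10 ε-transitions
  ((p*r)*p)* : 14 ε-transitions
  ((p*r)*p)*|p : 18 ε-transitions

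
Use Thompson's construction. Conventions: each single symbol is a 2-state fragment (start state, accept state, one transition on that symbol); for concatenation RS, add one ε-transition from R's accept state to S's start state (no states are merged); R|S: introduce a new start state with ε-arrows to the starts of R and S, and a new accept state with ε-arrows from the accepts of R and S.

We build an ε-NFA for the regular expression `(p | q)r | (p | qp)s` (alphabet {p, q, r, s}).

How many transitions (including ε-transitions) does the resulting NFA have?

22

Bottom-up over the parse tree:
Each of the 7 symbol leaves contributes 1 transition (1 symbol, 0 ε).
  p | q → 6 transitions (2 symbol, 4 ε)
  (p | q)r → 8 transitions (3 symbol, 5 ε)
  qp → 3 transitions (2 symbol, 1 ε)
  p | qp → 8 transitions (3 symbol, 5 ε)
  (p | qp)s → 10 transitions (4 symbol, 6 ε)
  (p | q)r | (p | qp)s → 22 transitions (7 symbol, 15 ε)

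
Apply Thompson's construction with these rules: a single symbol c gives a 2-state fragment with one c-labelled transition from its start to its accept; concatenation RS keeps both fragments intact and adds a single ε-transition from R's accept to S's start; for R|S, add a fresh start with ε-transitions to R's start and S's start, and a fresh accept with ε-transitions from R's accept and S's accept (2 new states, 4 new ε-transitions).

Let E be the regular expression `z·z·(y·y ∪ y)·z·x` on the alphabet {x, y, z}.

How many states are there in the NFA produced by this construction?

Bottom-up over the parse tree:
Each of the 7 symbol leaves contributes a 2-state fragment.
  y·y : 4 states
  y·y ∪ y : 8 states
  z·z·(y·y ∪ y)·z·x : 16 states

16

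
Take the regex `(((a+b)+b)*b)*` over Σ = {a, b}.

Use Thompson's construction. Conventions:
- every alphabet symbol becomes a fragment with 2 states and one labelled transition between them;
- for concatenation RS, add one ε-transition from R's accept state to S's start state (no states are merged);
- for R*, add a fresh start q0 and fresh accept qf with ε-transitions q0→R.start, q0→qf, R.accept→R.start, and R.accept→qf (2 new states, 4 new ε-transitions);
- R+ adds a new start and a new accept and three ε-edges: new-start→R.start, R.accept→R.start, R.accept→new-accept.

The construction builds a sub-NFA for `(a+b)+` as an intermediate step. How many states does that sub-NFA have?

Fragment for `(a+b)+`:
Each of the 2 symbol leaves contributes a 2-state fragment.
  a+ : 4 states
  a+b : 6 states
  (a+b)+ : 8 states

8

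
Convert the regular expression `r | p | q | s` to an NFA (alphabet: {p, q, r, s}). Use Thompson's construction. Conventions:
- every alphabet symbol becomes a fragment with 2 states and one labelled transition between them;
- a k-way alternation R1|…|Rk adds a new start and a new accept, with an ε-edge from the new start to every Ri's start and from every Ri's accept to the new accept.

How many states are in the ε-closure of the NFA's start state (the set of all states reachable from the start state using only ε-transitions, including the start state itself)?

Compute the ε-closure size of each fragment's start state recursively; a symbol fragment's start has no outgoing ε-edge, so its closure is just itself (size 1).
  r | p | q | s — |ε-closure| = 1 + 1 + 1 + 1 + 1 = 5 (the new accept is not ε-reachable since no branch accepts ε)

5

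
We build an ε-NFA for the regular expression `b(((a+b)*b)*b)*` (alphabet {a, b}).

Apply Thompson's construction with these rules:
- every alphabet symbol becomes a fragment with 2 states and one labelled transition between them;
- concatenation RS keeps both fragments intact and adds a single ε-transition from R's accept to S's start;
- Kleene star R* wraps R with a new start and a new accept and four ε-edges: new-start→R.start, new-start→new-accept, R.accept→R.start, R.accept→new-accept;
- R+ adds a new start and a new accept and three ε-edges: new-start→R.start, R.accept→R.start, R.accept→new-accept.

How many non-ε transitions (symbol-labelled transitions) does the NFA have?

Building bottom-up:
Each of the 5 symbol leaves contributes exactly 1 symbol transition.
  a+ : 1 symbol transition
  a+b : 2 symbol transitions
  (a+b)* : 2 symbol transitions
  (a+b)*b : 3 symbol transitions
  ((a+b)*b)* : 3 symbol transitions
  ((a+b)*b)*b : 4 symbol transitions
  (((a+b)*b)*b)* : 4 symbol transitions
  b(((a+b)*b)*b)* : 5 symbol transitions

5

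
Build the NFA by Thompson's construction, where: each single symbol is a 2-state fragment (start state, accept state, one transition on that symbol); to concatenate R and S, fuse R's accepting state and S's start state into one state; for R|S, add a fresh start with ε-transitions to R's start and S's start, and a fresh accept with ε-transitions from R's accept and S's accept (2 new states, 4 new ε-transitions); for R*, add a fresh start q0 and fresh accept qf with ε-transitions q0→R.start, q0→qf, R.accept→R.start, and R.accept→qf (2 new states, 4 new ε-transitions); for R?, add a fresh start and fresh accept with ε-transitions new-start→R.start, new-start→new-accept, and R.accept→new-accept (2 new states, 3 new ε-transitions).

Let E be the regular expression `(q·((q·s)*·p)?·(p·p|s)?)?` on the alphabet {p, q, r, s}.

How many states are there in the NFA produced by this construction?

19

Per subexpression:
Each of the 7 symbol leaves contributes a 2-state fragment.
  q·s — 3 states
  (q·s)* — 5 states
  (q·s)*·p — 6 states
  ((q·s)*·p)? — 8 states
  p·p — 3 states
  p·p|s — 7 states
  (p·p|s)? — 9 states
  q·((q·s)*·p)?·(p·p|s)? — 17 states
  (q·((q·s)*·p)?·(p·p|s)?)? — 19 states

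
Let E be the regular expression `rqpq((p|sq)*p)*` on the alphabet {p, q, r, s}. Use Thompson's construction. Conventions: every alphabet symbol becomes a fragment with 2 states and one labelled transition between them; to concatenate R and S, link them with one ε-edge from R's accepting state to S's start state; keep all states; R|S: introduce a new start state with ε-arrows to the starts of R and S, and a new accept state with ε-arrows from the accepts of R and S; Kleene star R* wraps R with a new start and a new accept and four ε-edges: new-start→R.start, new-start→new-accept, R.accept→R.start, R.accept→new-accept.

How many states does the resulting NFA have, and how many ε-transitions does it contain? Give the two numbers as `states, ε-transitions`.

By structural recursion:
Each of the 8 symbol leaves contributes 2 states and 0 ε-transitions.
  sq — 4 states, 1 ε-transition
  p|sq — 8 states, 5 ε-transitions
  (p|sq)* — 10 states, 9 ε-transitions
  (p|sq)*p — 12 states, 10 ε-transitions
  ((p|sq)*p)* — 14 states, 14 ε-transitions
  rqpq((p|sq)*p)* — 22 states, 18 ε-transitions

22, 18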